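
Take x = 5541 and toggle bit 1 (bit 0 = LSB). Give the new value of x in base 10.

x = 1010110100101
bit 1 is currently 0; toggle it via x ^ (1 << 1) = x ^ 2
→ 1010110100111 = 5543

5543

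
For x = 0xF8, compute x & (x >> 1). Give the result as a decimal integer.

x = 11111000 = 248
x>>1 = 01111100
AND  = 01111000 = 120
(x & (x >> 1) has a 1 wherever x has two consecutive 1 bits.)

120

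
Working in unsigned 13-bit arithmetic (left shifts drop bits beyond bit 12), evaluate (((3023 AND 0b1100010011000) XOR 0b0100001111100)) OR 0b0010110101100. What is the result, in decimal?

1532

3023 = 0101111001111
0b1100010011000 = 1100010011000
→ AND → 0100010001000 = 2184
0b0100001111100 = 0100001111100
→ XOR → 0000011110100 = 244
0b0010110101100 = 0010110101100
→ OR → 0010111111100 = 1532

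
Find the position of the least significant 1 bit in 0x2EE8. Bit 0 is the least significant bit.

0x2EE8 = 10111011101000
Trailing zeros: 3, so the lowest set bit is bit 3 (value 8).

3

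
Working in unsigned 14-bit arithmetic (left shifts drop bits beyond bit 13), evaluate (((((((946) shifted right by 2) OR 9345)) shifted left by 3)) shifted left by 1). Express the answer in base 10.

946 = 00001110110010
→ shifted right by 2 → 00000011101100 = 236
9345 = 10010010000001
→ OR → 10010011101101 = 9453
→ shifted left by 3 (mod 2^14) → 10011101101000 = 10088
→ shifted left by 1 (mod 2^14) → 00111011010000 = 3792

3792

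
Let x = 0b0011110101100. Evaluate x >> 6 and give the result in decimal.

x = 11110101100
shift right by 6 → 00000011110 = 30
(equivalently, floor(1964 / 64))

30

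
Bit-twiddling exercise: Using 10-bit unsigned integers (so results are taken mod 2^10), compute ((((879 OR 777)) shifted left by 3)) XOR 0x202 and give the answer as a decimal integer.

378

879 = 1101101111
777 = 1100001001
→ OR → 1101101111 = 879
→ shifted left by 3 (mod 2^10) → 1101111000 = 888
0x202 = 1000000010
→ XOR → 0101111010 = 378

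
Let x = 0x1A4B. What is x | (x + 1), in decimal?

x = 1101001001011 = 6731
x + 1 = 1101001001100
OR    = 1101001001111 = 6735
(x | (x + 1) sets the lowest cleared bit.)

6735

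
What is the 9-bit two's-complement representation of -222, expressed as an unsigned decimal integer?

290

222 in 9 bits: 011011110
Invert: 100100001
Add 1:  100100010 = 290
(Check: 2^9 - 222 = 512 - 222 = 290.)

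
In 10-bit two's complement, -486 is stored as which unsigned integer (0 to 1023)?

486 in 10 bits: 0111100110
Invert: 1000011001
Add 1:  1000011010 = 538
(Check: 2^10 - 486 = 1024 - 486 = 538.)

538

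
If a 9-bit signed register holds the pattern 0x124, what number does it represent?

pattern = 100100100 (MSB is 1 ⇒ negative)
Invert: 011011011, add 1 → 011011100 = 220, so the value is -220.
(Equivalently: 292 - 2^9 = 292 - 512 = -220.)

-220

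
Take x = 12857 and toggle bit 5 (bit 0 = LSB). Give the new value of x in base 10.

12825

x = 11001000111001
bit 5 is currently 1; toggle it via x ^ (1 << 5) = x ^ 32
→ 11001000011001 = 12825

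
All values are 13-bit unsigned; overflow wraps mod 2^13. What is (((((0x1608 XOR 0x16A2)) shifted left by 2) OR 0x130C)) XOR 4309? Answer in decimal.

889

0x1608 = 1011000001000
0x16A2 = 1011010100010
→ XOR → 0000010101010 = 170
→ shifted left by 2 (mod 2^13) → 0001010101000 = 680
0x130C = 1001100001100
→ OR → 1001110101100 = 5036
4309 = 1000011010101
→ XOR → 0001101111001 = 889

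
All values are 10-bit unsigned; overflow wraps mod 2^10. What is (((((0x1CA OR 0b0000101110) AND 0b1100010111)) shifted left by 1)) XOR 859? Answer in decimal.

0x1CA = 0111001010
0b0000101110 = 0000101110
→ OR → 0111101110 = 494
0b1100010111 = 1100010111
→ AND → 0100000110 = 262
→ shifted left by 1 (mod 2^10) → 1000001100 = 524
859 = 1101011011
→ XOR → 0101010111 = 343

343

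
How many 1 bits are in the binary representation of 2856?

5

2856 = 101100101000
Count the 1s: 1 + 1 + 1 + 1 + 1 = 5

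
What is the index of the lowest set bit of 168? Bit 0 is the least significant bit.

3

168 = 10101000
Trailing zeros: 3, so the lowest set bit is bit 3 (value 8).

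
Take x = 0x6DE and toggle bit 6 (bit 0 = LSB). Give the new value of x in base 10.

1694

x = 011011011110
bit 6 is currently 1; toggle it via x ^ (1 << 6) = x ^ 64
→ 011010011110 = 1694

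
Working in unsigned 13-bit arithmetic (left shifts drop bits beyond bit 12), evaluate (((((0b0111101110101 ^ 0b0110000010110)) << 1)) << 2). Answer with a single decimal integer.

6936

0b0111101110101 = 0111101110101
0b0110000010110 = 0110000010110
→ ^ → 0001101100011 = 867
→ << 1 (mod 2^13) → 0011011000110 = 1734
→ << 2 (mod 2^13) → 1101100011000 = 6936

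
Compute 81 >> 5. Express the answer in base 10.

2

81 = 1010001
shift right by 5 → 0000010 = 2
(equivalently, floor(81 / 32))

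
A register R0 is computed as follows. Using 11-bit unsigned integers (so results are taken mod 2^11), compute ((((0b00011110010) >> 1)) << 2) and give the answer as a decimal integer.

0b00011110010 = 00011110010
→ >> 1 → 00001111001 = 121
→ << 2 (mod 2^11) → 00111100100 = 484

484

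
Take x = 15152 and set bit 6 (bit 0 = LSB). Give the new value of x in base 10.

15216

x = 011101100110000
bit 6 is currently 0; set it via x | (1 << 6) = x | 64
→ 011101101110000 = 15216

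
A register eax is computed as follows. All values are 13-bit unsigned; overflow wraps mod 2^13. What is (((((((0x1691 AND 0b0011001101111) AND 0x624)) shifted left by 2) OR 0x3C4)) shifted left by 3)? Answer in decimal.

0x1691 = 1011010010001
0b0011001101111 = 0011001101111
→ AND → 0011000000001 = 1537
0x624 = 0011000100100
→ AND → 0011000000000 = 1536
→ shifted left by 2 (mod 2^13) → 1100000000000 = 6144
0x3C4 = 0001111000100
→ OR → 1101111000100 = 7108
→ shifted left by 3 (mod 2^13) → 1111000100000 = 7712

7712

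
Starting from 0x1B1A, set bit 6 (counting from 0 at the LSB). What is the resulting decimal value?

7002

x = 1101100011010
bit 6 is currently 0; set it via x | (1 << 6) = x | 64
→ 1101101011010 = 7002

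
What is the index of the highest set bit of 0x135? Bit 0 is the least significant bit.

0x135 = 100110101
The topmost 1 is at position 8 (since 2^8 = 256 ≤ 309 < 512).

8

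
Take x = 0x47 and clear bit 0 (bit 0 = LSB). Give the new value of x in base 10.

70

x = 0001000111
bit 0 is currently 1; clear it via x & ~(1 << 0) = x & ~1
→ 0001000110 = 70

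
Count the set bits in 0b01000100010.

n = 1000100010
Count the 1s: 1 + 1 + 1 = 3

3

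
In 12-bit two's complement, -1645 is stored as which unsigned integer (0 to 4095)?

2451

1645 in 12 bits: 011001101101
Invert: 100110010010
Add 1:  100110010011 = 2451
(Check: 2^12 - 1645 = 4096 - 1645 = 2451.)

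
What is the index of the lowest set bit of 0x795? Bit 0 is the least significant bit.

0

0x795 = 11110010101
Trailing zeros: 0, so the lowest set bit is bit 0 (value 1).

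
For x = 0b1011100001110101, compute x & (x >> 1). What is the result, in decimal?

6192

x = 1011100001110101 = 47221
x>>1 = 0101110000111010
AND  = 0001100000110000 = 6192
(x & (x >> 1) has a 1 wherever x has two consecutive 1 bits.)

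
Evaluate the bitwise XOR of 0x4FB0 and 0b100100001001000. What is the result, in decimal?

0x4FB0 = 100111110110000
b = 100100001001000
XOR → 000011111111000 = 2040

2040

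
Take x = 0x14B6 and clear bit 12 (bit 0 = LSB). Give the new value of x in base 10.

1206

x = 01010010110110
bit 12 is currently 1; clear it via x & ~(1 << 12) = x & ~4096
→ 00010010110110 = 1206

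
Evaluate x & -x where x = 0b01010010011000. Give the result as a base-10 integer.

x = 1010010011000 = 5272
-x (two's complement) = …0101101101000
AND   = 0000000001000 = 8
(x & -x isolates the lowest set bit of x.)

8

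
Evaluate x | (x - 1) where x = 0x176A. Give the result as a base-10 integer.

x = 1011101101010 = 5994
x - 1 = 1011101101001
OR    = 1011101101011 = 5995
(x | (x - 1) sets all bits below the lowest set bit.)

5995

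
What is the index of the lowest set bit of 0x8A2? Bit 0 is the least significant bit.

0x8A2 = 100010100010
Trailing zeros: 1, so the lowest set bit is bit 1 (value 2).

1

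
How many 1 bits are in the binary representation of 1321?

1321 = 10100101001
Count the 1s: 1 + 1 + 1 + 1 + 1 = 5

5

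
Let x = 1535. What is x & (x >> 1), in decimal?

255

x = 10111111111 = 1535
x>>1 = 01011111111
AND  = 00011111111 = 255
(x & (x >> 1) has a 1 wherever x has two consecutive 1 bits.)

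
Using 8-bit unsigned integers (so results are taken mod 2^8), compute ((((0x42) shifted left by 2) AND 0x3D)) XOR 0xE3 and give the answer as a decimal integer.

0x42 = 01000010
→ shifted left by 2 (mod 2^8) → 00001000 = 8
0x3D = 00111101
→ AND → 00001000 = 8
0xE3 = 11100011
→ XOR → 11101011 = 235

235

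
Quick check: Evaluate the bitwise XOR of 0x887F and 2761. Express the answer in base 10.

0x887F = 1000100001111111
2761 = 0000101011001001
XOR → 1000001010110110 = 33462

33462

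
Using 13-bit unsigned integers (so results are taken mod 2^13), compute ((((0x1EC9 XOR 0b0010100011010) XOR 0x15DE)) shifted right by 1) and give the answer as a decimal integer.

0x1EC9 = 1111011001001
0b0010100011010 = 0010100011010
→ XOR → 1101111010011 = 7123
0x15DE = 1010111011110
→ XOR → 0111000001101 = 3597
→ shifted right by 1 → 0011100000110 = 1798

1798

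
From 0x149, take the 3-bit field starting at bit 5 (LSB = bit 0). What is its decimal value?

v = 0101001001
Shift right by 5: 01010
Mask low 3 bits: 010 = 2

2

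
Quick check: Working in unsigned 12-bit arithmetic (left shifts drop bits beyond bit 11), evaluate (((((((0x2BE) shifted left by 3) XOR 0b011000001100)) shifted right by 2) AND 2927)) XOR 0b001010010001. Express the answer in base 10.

0x2BE = 001010111110
→ shifted left by 3 (mod 2^12) → 010111110000 = 1520
0b011000001100 = 011000001100
→ XOR → 001111111100 = 1020
→ shifted right by 2 → 000011111111 = 255
2927 = 101101101111
→ AND → 000001101111 = 111
0b001010010001 = 001010010001
→ XOR → 001011111110 = 766

766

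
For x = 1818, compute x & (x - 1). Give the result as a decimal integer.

1816

x = 11100011010 = 1818
x - 1 = 11100011001
AND   = 11100011000 = 1816
(x & (x - 1) clears the lowest set bit of x.)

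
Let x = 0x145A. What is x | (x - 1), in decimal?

x = 1010001011010 = 5210
x - 1 = 1010001011001
OR    = 1010001011011 = 5211
(x | (x - 1) sets all bits below the lowest set bit.)

5211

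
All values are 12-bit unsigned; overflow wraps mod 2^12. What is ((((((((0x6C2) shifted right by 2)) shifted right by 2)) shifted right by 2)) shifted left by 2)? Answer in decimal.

0x6C2 = 011011000010
→ shifted right by 2 → 000110110000 = 432
→ shifted right by 2 → 000001101100 = 108
→ shifted right by 2 → 000000011011 = 27
→ shifted left by 2 (mod 2^12) → 000001101100 = 108

108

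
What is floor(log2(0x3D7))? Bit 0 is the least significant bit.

9

0x3D7 = 1111010111
The topmost 1 is at position 9 (since 2^9 = 512 ≤ 983 < 1024).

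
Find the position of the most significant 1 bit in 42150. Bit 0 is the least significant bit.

15

42150 = 1010010010100110
The topmost 1 is at position 15 (since 2^15 = 32768 ≤ 42150 < 65536).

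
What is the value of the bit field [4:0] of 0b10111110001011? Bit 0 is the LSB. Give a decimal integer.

11

v = 10111110001011
Shift right by 0: 10111110001011
Mask low 5 bits: 01011 = 11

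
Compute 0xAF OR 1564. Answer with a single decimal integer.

1727

0xAF = 00010101111
1564 = 11000011100
 OR → 11010111111 = 1727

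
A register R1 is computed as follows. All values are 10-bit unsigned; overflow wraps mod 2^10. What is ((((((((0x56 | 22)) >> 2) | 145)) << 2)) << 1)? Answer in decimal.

0x56 = 0001010110
22 = 0000010110
→ | → 0001010110 = 86
→ >> 2 → 0000010101 = 21
145 = 0010010001
→ | → 0010010101 = 149
→ << 2 (mod 2^10) → 1001010100 = 596
→ << 1 (mod 2^10) → 0010101000 = 168

168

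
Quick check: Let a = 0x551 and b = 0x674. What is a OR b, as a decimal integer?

0x551 = 10101010001
0x674 = 11001110100
 OR → 11101110101 = 1909

1909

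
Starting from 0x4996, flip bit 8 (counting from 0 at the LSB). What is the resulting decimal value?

18582

x = 100100110010110
bit 8 is currently 1; toggle it via x ^ (1 << 8) = x ^ 256
→ 100100010010110 = 18582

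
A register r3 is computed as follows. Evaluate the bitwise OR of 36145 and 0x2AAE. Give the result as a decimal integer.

44991

36145 = 1000110100110001
0x2AAE = 0010101010101110
 OR → 1010111110111111 = 44991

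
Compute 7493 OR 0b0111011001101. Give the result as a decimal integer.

8141

7493 = 1110101000101
b = 0111011001101
 OR → 1111111001101 = 8141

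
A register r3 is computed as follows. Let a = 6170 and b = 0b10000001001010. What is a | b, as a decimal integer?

6170 = 01100000011010
b = 10000001001010
 OR → 11100001011010 = 14426

14426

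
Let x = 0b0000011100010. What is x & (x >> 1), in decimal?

96

x = 11100010 = 226
x>>1 = 01110001
AND  = 01100000 = 96
(x & (x >> 1) has a 1 wherever x has two consecutive 1 bits.)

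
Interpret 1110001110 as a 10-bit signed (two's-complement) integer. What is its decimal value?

-114

pattern = 1110001110 (MSB is 1 ⇒ negative)
Invert: 0001110001, add 1 → 0001110010 = 114, so the value is -114.
(Equivalently: 910 - 2^10 = 910 - 1024 = -114.)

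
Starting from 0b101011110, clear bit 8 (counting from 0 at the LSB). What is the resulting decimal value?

x = 101011110
bit 8 is currently 1; clear it via x & ~(1 << 8) = x & ~256
→ 001011110 = 94

94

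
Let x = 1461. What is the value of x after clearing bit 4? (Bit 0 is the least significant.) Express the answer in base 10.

x = 010110110101
bit 4 is currently 1; clear it via x & ~(1 << 4) = x & ~16
→ 010110100101 = 1445

1445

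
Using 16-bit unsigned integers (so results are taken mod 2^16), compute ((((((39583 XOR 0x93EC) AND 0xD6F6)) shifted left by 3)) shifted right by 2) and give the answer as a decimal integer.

39583 = 1001101010011111
0x93EC = 1001001111101100
→ XOR → 0000100101110011 = 2419
0xD6F6 = 1101011011110110
→ AND → 0000000001110010 = 114
→ shifted left by 3 (mod 2^16) → 0000001110010000 = 912
→ shifted right by 2 → 0000000011100100 = 228

228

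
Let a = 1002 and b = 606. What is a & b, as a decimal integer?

586

1002 = 1111101010
606 = 1001011110
AND → 1001001010 = 586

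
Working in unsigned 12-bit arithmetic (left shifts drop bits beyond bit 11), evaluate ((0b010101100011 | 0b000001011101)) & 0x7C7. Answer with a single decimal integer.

1351

0b010101100011 = 010101100011
0b000001011101 = 000001011101
→ | → 010101111111 = 1407
0x7C7 = 011111000111
→ & → 010101000111 = 1351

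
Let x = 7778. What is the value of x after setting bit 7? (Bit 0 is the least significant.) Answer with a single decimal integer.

x = 01111001100010
bit 7 is currently 0; set it via x | (1 << 7) = x | 128
→ 01111011100010 = 7906

7906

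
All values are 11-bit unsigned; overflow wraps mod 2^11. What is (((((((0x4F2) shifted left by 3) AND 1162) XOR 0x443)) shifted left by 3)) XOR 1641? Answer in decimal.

0x4F2 = 10011110010
→ shifted left by 3 (mod 2^11) → 11110010000 = 1936
1162 = 10010001010
→ AND → 10010000000 = 1152
0x443 = 10001000011
→ XOR → 00011000011 = 195
→ shifted left by 3 (mod 2^11) → 11000011000 = 1560
1641 = 11001101001
→ XOR → 00001110001 = 113

113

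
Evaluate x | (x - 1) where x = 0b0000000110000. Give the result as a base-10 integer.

x = 110000 = 48
x - 1 = 101111
OR    = 111111 = 63
(x | (x - 1) sets all bits below the lowest set bit.)

63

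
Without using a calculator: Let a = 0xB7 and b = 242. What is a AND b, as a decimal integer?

0xB7 = 10110111
242 = 11110010
AND → 10110010 = 178

178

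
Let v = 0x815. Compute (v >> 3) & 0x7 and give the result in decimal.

2

v = 0000100000010101
Shift right by 3: 0000100000010
Mask low 3 bits: 010 = 2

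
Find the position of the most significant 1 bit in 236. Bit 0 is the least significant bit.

236 = 11101100
The topmost 1 is at position 7 (since 2^7 = 128 ≤ 236 < 256).

7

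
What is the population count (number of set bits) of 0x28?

2

0x28 = 101000
Count the 1s: 1 + 1 = 2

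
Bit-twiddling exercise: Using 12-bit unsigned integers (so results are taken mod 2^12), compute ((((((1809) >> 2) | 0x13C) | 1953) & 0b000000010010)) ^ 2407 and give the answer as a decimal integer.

2423

1809 = 011100010001
→ >> 2 → 000111000100 = 452
0x13C = 000100111100
→ | → 000111111100 = 508
1953 = 011110100001
→ | → 011111111101 = 2045
0b000000010010 = 000000010010
→ & → 000000010000 = 16
2407 = 100101100111
→ ^ → 100101110111 = 2423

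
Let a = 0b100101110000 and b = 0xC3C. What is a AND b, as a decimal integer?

a = 100101110000
0xC3C = 110000111100
AND → 100000110000 = 2096

2096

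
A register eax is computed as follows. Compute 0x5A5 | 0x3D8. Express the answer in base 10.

0x5A5 = 10110100101
0x3D8 = 01111011000
 OR → 11111111101 = 2045

2045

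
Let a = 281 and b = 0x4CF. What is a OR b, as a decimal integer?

281 = 00100011001
0x4CF = 10011001111
 OR → 10111011111 = 1503

1503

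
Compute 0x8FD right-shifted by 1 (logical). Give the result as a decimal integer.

1150

0x8FD = 100011111101
shift right by 1 → 010001111110 = 1150
(equivalently, floor(2301 / 2))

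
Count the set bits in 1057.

3

1057 = 10000100001
Count the 1s: 1 + 1 + 1 = 3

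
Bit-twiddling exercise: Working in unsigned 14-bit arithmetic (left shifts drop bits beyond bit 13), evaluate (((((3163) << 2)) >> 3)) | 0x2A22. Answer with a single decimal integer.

11823

3163 = 00110001011011
→ << 2 (mod 2^14) → 11000101101100 = 12652
→ >> 3 → 00011000101101 = 1581
0x2A22 = 10101000100010
→ | → 10111000101111 = 11823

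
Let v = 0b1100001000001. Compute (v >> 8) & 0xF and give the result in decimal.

v = 1100001000001
Shift right by 8: 11000
Mask low 4 bits: 1000 = 8

8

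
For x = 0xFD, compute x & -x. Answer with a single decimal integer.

1

x = 11111101 = 253
-x (two's complement) = …00000011
AND   = 00000001 = 1
(x & -x isolates the lowest set bit of x.)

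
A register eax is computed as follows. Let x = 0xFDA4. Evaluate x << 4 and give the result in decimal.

0xFDA4 = 00001111110110100100
shift left by 4 → 11111101101001000000 = 1038912
(equivalently, 64932 × 2^4 = 64932 × 16)

1038912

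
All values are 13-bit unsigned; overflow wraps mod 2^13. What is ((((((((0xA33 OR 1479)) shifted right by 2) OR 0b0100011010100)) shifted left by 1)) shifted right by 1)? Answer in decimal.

0xA33 = 0101000110011
1479 = 0010111000111
→ OR → 0111111110111 = 4087
→ shifted right by 2 → 0001111111101 = 1021
0b0100011010100 = 0100011010100
→ OR → 0101111111101 = 3069
→ shifted left by 1 (mod 2^13) → 1011111111010 = 6138
→ shifted right by 1 → 0101111111101 = 3069

3069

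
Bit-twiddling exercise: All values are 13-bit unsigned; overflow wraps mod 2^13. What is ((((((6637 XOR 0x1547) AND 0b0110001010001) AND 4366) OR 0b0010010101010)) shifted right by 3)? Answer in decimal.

149

6637 = 1100111101101
0x1547 = 1010101000111
→ XOR → 0110010101010 = 3242
0b0110001010001 = 0110001010001
→ AND → 0110000000000 = 3072
4366 = 1000100001110
→ AND → 0000000000000 = 0
0b0010010101010 = 0010010101010
→ OR → 0010010101010 = 1194
→ shifted right by 3 → 0000010010101 = 149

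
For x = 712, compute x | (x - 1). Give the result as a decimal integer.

719

x = 1011001000 = 712
x - 1 = 1011000111
OR    = 1011001111 = 719
(x | (x - 1) sets all bits below the lowest set bit.)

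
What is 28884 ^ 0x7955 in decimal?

2433

28884 = 111000011010100
0x7955 = 111100101010101
XOR → 000100110000001 = 2433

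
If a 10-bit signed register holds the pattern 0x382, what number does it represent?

-126

pattern = 1110000010 (MSB is 1 ⇒ negative)
Invert: 0001111101, add 1 → 0001111110 = 126, so the value is -126.
(Equivalently: 898 - 2^10 = 898 - 1024 = -126.)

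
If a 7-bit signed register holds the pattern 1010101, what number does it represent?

-43

pattern = 1010101 (MSB is 1 ⇒ negative)
Invert: 0101010, add 1 → 0101011 = 43, so the value is -43.
(Equivalently: 85 - 2^7 = 85 - 128 = -43.)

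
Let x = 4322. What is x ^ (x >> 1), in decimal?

6291

x = 1000011100010 = 4322
x>>1 = 0100001110001
XOR  = 1100010010011 = 6291
(x ^ (x >> 1) gives the standard binary-reflected Gray code of x.)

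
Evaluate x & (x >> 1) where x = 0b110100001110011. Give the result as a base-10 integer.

x = 110100001110011 = 26739
x>>1 = 011010000111001
AND  = 010000000110001 = 8241
(x & (x >> 1) has a 1 wherever x has two consecutive 1 bits.)

8241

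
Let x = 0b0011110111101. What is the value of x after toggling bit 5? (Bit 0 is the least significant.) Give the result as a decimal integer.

1949

x = 0011110111101
bit 5 is currently 1; toggle it via x ^ (1 << 5) = x ^ 32
→ 0011110011101 = 1949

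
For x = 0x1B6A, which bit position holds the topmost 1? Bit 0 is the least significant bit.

12

0x1B6A = 1101101101010
The topmost 1 is at position 12 (since 2^12 = 4096 ≤ 7018 < 8192).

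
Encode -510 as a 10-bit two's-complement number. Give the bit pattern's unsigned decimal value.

514

510 in 10 bits: 0111111110
Invert: 1000000001
Add 1:  1000000010 = 514
(Check: 2^10 - 510 = 1024 - 510 = 514.)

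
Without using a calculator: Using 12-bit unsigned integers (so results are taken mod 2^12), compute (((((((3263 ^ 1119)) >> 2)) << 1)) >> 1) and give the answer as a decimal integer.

3263 = 110010111111
1119 = 010001011111
→ ^ → 100011100000 = 2272
→ >> 2 → 001000111000 = 568
→ << 1 (mod 2^12) → 010001110000 = 1136
→ >> 1 → 001000111000 = 568

568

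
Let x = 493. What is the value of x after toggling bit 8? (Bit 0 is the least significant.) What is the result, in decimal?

x = 111101101
bit 8 is currently 1; toggle it via x ^ (1 << 8) = x ^ 256
→ 011101101 = 237

237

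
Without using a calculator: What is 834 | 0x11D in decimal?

834 = 1101000010
0x11D = 0100011101
 OR → 1101011111 = 863

863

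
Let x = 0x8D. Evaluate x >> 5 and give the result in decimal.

0x8D = 10001101
shift right by 5 → 00000100 = 4
(equivalently, floor(141 / 32))

4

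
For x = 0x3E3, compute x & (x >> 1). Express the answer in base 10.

481

x = 1111100011 = 995
x>>1 = 0111110001
AND  = 0111100001 = 481
(x & (x >> 1) has a 1 wherever x has two consecutive 1 bits.)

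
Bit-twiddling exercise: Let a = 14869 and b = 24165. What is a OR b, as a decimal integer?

14869 = 011101000010101
24165 = 101111001100101
 OR → 111111001110101 = 32373

32373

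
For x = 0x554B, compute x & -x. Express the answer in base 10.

x = 101010101001011 = 21835
-x (two's complement) = …010101010110101
AND   = 000000000000001 = 1
(x & -x isolates the lowest set bit of x.)

1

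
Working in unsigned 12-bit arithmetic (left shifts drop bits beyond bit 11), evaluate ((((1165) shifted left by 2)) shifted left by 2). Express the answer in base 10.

1165 = 010010001101
→ shifted left by 2 (mod 2^12) → 001000110100 = 564
→ shifted left by 2 (mod 2^12) → 100011010000 = 2256

2256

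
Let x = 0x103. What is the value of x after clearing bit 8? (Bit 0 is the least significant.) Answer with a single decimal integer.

x = 00000100000011
bit 8 is currently 1; clear it via x & ~(1 << 8) = x & ~256
→ 00000000000011 = 3

3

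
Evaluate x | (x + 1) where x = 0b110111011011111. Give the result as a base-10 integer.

28415

x = 110111011011111 = 28383
x + 1 = 110111011100000
OR    = 110111011111111 = 28415
(x | (x + 1) sets the lowest cleared bit.)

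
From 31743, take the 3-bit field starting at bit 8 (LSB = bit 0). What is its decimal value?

v = 111101111111111
Shift right by 8: 1111011
Mask low 3 bits: 011 = 3

3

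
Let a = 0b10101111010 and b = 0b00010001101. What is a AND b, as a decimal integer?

8

a = 10101111010
b = 00010001101
AND → 00000001000 = 8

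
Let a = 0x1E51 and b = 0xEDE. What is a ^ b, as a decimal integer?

0x1E51 = 1111001010001
0xEDE = 0111011011110
XOR → 1000010001111 = 4239

4239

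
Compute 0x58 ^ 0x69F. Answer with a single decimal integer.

0x58 = 00001011000
0x69F = 11010011111
XOR → 11011000111 = 1735

1735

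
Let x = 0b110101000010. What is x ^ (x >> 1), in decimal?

x = 110101000010 = 3394
x>>1 = 011010100001
XOR  = 101111100011 = 3043
(x ^ (x >> 1) gives the standard binary-reflected Gray code of x.)

3043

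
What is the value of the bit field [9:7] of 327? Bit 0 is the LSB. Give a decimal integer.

2

v = 0000101000111
Shift right by 7: 000010
Mask low 3 bits: 010 = 2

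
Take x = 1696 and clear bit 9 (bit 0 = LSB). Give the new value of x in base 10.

1184

x = 011010100000
bit 9 is currently 1; clear it via x & ~(1 << 9) = x & ~512
→ 010010100000 = 1184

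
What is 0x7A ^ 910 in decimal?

0x7A = 0001111010
910 = 1110001110
XOR → 1111110100 = 1012

1012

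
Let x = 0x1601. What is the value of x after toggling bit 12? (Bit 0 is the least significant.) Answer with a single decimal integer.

1537

x = 1011000000001
bit 12 is currently 1; toggle it via x ^ (1 << 12) = x ^ 4096
→ 0011000000001 = 1537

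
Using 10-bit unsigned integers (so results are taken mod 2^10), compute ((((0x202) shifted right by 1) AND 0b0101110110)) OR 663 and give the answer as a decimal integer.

919

0x202 = 1000000010
→ shifted right by 1 → 0100000001 = 257
0b0101110110 = 0101110110
→ AND → 0100000000 = 256
663 = 1010010111
→ OR → 1110010111 = 919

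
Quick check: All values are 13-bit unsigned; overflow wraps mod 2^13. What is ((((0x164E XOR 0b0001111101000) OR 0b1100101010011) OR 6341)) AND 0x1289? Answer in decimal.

0x164E = 1011001001110
0b0001111101000 = 0001111101000
→ XOR → 1010110100110 = 5542
0b1100101010011 = 1100101010011
→ OR → 1110111110111 = 7671
6341 = 1100011000101
→ OR → 1110111110111 = 7671
0x1289 = 1001010001001
→ AND → 1000010000001 = 4225

4225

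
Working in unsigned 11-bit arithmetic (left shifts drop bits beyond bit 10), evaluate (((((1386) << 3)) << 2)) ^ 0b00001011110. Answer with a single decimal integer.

1310

1386 = 10101101010
→ << 3 (mod 2^11) → 01101010000 = 848
→ << 2 (mod 2^11) → 10101000000 = 1344
0b00001011110 = 00001011110
→ ^ → 10100011110 = 1310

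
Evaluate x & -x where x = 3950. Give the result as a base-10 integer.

2

x = 111101101110 = 3950
-x (two's complement) = …000010010010
AND   = 000000000010 = 2
(x & -x isolates the lowest set bit of x.)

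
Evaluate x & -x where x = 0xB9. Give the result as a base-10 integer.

1

x = 10111001 = 185
-x (two's complement) = …01000111
AND   = 00000001 = 1
(x & -x isolates the lowest set bit of x.)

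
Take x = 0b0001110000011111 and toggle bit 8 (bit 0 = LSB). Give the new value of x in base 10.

x = 0001110000011111
bit 8 is currently 0; toggle it via x ^ (1 << 8) = x ^ 256
→ 0001110100011111 = 7455

7455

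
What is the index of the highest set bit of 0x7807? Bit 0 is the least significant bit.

0x7807 = 111100000000111
The topmost 1 is at position 14 (since 2^14 = 16384 ≤ 30727 < 32768).

14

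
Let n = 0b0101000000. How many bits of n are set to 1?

2

n = 101000000
Count the 1s: 1 + 1 = 2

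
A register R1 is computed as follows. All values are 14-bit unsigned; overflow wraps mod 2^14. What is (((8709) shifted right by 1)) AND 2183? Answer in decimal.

2

8709 = 10001000000101
→ shifted right by 1 → 01000100000010 = 4354
2183 = 00100010000111
→ AND → 00000000000010 = 2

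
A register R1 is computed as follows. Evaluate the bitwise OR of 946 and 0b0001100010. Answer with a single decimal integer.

946 = 1110110010
b = 0001100010
 OR → 1111110010 = 1010

1010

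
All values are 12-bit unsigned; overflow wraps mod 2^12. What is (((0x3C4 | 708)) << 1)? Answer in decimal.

0x3C4 = 001111000100
708 = 001011000100
→ | → 001111000100 = 964
→ << 1 (mod 2^12) → 011110001000 = 1928

1928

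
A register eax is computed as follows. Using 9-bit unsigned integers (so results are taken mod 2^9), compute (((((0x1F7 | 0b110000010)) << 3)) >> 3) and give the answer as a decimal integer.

55

0x1F7 = 111110111
0b110000010 = 110000010
→ | → 111110111 = 503
→ << 3 (mod 2^9) → 110111000 = 440
→ >> 3 → 000110111 = 55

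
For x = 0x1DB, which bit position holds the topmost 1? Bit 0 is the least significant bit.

0x1DB = 111011011
The topmost 1 is at position 8 (since 2^8 = 256 ≤ 475 < 512).

8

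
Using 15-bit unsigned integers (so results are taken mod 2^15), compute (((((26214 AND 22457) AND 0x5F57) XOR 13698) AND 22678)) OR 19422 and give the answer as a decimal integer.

26214 = 110011001100110
22457 = 101011110111001
→ AND → 100011000100000 = 17952
0x5F57 = 101111101010111
→ AND → 100011000000000 = 17920
13698 = 011010110000010
→ XOR → 111001110000010 = 29570
22678 = 101100010010110
→ AND → 101000010000010 = 20610
19422 = 100101111011110
→ OR → 101101111011110 = 23518

23518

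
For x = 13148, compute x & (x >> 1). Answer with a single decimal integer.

4364

x = 11001101011100 = 13148
x>>1 = 01100110101110
AND  = 01000100001100 = 4364
(x & (x >> 1) has a 1 wherever x has two consecutive 1 bits.)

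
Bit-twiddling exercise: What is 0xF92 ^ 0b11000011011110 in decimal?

0xF92 = 00111110010010
b = 11000011011110
XOR → 11111101001100 = 16204

16204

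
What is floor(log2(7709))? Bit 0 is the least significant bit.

12

7709 = 1111000011101
The topmost 1 is at position 12 (since 2^12 = 4096 ≤ 7709 < 8192).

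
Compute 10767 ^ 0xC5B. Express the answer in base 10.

9812

10767 = 10101000001111
0xC5B = 00110001011011
XOR → 10011001010100 = 9812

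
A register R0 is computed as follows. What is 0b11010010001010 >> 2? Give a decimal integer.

x = 11010010001010
shift right by 2 → 00110100100010 = 3362
(equivalently, floor(13450 / 4))

3362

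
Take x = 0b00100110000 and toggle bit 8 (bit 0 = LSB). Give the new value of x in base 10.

48

x = 00100110000
bit 8 is currently 1; toggle it via x ^ (1 << 8) = x ^ 256
→ 00000110000 = 48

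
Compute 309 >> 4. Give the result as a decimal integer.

19

309 = 100110101
shift right by 4 → 000010011 = 19
(equivalently, floor(309 / 16))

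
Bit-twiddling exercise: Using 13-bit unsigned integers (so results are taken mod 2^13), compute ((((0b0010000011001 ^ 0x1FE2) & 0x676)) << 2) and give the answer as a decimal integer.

0b0010000011001 = 0010000011001
0x1FE2 = 1111111100010
→ ^ → 1101111111011 = 7163
0x676 = 0011001110110
→ & → 0001001110010 = 626
→ << 2 (mod 2^13) → 0100111001000 = 2504

2504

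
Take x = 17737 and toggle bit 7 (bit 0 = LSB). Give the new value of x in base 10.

17865

x = 100010101001001
bit 7 is currently 0; toggle it via x ^ (1 << 7) = x ^ 128
→ 100010111001001 = 17865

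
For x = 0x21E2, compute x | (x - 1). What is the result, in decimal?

x = 10000111100010 = 8674
x - 1 = 10000111100001
OR    = 10000111100011 = 8675
(x | (x - 1) sets all bits below the lowest set bit.)

8675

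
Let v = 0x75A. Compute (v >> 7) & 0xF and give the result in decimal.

v = 11101011010
Shift right by 7: 1110
Mask low 4 bits: 1110 = 14

14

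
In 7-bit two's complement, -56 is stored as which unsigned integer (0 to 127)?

56 in 7 bits: 0111000
Invert: 1000111
Add 1:  1001000 = 72
(Check: 2^7 - 56 = 128 - 56 = 72.)

72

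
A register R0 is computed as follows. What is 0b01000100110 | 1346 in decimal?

a = 01000100110
1346 = 10101000010
 OR → 11101100110 = 1894

1894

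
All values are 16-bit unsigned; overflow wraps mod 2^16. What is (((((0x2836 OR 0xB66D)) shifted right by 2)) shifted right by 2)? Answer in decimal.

3047

0x2836 = 0010100000110110
0xB66D = 1011011001101101
→ OR → 1011111001111111 = 48767
→ shifted right by 2 → 0010111110011111 = 12191
→ shifted right by 2 → 0000101111100111 = 3047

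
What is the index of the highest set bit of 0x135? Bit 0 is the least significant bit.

8

0x135 = 100110101
The topmost 1 is at position 8 (since 2^8 = 256 ≤ 309 < 512).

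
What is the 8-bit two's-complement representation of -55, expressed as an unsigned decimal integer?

55 in 8 bits: 00110111
Invert: 11001000
Add 1:  11001001 = 201
(Check: 2^8 - 55 = 256 - 55 = 201.)

201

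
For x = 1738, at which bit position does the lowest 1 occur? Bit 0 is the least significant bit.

1738 = 11011001010
Trailing zeros: 1, so the lowest set bit is bit 1 (value 2).

1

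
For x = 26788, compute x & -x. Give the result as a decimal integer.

x = 110100010100100 = 26788
-x (two's complement) = …001011101011100
AND   = 000000000000100 = 4
(x & -x isolates the lowest set bit of x.)

4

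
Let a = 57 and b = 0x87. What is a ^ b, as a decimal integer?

190

57 = 00111001
0x87 = 10000111
XOR → 10111110 = 190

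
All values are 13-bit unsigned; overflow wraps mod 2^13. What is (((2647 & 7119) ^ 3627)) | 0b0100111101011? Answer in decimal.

2647 = 0101001010111
7119 = 1101111001111
→ & → 0101001000111 = 2631
3627 = 0111000101011
→ ^ → 0010001101100 = 1132
0b0100111101011 = 0100111101011
→ | → 0110111101111 = 3567

3567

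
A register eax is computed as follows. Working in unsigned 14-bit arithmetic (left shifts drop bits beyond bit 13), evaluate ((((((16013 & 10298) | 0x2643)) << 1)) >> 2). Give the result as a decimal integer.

1829

16013 = 11111010001101
10298 = 10100000111010
→ & → 10100000001000 = 10248
0x2643 = 10011001000011
→ | → 10111001001011 = 11851
→ << 1 (mod 2^14) → 01110010010110 = 7318
→ >> 2 → 00011100100101 = 1829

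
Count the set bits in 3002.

3002 = 101110111010
Count the 1s: 1 + 1 + 1 + 1 + 1 + 1 + 1 + 1 = 8

8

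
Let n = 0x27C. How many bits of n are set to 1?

0x27C = 1001111100
Count the 1s: 1 + 1 + 1 + 1 + 1 + 1 = 6

6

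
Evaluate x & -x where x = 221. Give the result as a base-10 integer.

x = 11011101 = 221
-x (two's complement) = …00100011
AND   = 00000001 = 1
(x & -x isolates the lowest set bit of x.)

1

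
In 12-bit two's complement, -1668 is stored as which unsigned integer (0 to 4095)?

1668 in 12 bits: 011010000100
Invert: 100101111011
Add 1:  100101111100 = 2428
(Check: 2^12 - 1668 = 4096 - 1668 = 2428.)

2428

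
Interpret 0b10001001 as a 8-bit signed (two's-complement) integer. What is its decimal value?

-119

pattern = 10001001 (MSB is 1 ⇒ negative)
Invert: 01110110, add 1 → 01110111 = 119, so the value is -119.
(Equivalently: 137 - 2^8 = 137 - 256 = -119.)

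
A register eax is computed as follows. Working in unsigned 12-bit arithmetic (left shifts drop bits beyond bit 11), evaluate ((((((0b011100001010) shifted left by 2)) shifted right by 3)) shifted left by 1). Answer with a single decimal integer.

778

0b011100001010 = 011100001010
→ shifted left by 2 (mod 2^12) → 110000101000 = 3112
→ shifted right by 3 → 000110000101 = 389
→ shifted left by 1 (mod 2^12) → 001100001010 = 778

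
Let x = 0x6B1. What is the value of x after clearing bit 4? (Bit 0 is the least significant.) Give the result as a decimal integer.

x = 011010110001
bit 4 is currently 1; clear it via x & ~(1 << 4) = x & ~16
→ 011010100001 = 1697

1697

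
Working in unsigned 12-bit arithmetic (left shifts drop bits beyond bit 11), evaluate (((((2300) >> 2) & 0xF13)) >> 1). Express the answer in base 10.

265

2300 = 100011111100
→ >> 2 → 001000111111 = 575
0xF13 = 111100010011
→ & → 001000010011 = 531
→ >> 1 → 000100001001 = 265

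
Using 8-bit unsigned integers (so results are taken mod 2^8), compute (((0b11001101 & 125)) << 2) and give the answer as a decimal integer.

0b11001101 = 11001101
125 = 01111101
→ & → 01001101 = 77
→ << 2 (mod 2^8) → 00110100 = 52

52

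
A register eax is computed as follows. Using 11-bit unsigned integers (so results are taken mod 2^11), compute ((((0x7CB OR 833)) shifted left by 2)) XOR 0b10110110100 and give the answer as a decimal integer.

0x7CB = 11111001011
833 = 01101000001
→ OR → 11111001011 = 1995
→ shifted left by 2 (mod 2^11) → 11100101100 = 1836
0b10110110100 = 10110110100
→ XOR → 01010011000 = 664

664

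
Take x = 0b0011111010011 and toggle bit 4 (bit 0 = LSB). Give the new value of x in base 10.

1987

x = 0011111010011
bit 4 is currently 1; toggle it via x ^ (1 << 4) = x ^ 16
→ 0011111000011 = 1987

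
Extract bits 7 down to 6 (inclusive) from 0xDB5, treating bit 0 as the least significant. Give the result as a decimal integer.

v = 0110110110101
Shift right by 6: 0110110
Mask low 2 bits: 10 = 2

2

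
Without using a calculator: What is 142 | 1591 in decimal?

142 = 00010001110
1591 = 11000110111
 OR → 11010111111 = 1727

1727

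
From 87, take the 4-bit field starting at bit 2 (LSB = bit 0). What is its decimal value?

v = 000001010111
Shift right by 2: 0000010101
Mask low 4 bits: 0101 = 5

5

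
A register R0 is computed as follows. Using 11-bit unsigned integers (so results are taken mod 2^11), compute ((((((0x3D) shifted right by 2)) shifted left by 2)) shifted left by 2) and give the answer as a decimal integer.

0x3D = 00000111101
→ shifted right by 2 → 00000001111 = 15
→ shifted left by 2 (mod 2^11) → 00000111100 = 60
→ shifted left by 2 (mod 2^11) → 00011110000 = 240

240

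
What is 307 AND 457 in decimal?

307 = 100110011
457 = 111001001
AND → 100000001 = 257

257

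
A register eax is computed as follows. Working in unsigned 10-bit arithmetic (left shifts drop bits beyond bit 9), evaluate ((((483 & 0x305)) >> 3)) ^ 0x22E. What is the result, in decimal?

483 = 0111100011
0x305 = 1100000101
→ & → 0100000001 = 257
→ >> 3 → 0000100000 = 32
0x22E = 1000101110
→ ^ → 1000001110 = 526

526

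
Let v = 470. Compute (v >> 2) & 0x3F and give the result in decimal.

v = 0000111010110
Shift right by 2: 00001110101
Mask low 6 bits: 110101 = 53

53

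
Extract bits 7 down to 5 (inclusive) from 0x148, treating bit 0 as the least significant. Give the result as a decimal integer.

2

v = 101001000
Shift right by 5: 1010
Mask low 3 bits: 010 = 2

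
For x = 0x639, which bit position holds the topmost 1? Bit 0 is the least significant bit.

10

0x639 = 11000111001
The topmost 1 is at position 10 (since 2^10 = 1024 ≤ 1593 < 2048).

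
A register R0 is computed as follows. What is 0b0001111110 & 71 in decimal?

70

a = 1111110
71 = 1000111
AND → 1000110 = 70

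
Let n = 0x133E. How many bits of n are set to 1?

8

0x133E = 1001100111110
Count the 1s: 1 + 1 + 1 + 1 + 1 + 1 + 1 + 1 = 8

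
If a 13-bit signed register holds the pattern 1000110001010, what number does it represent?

pattern = 1000110001010 (MSB is 1 ⇒ negative)
Invert: 0111001110101, add 1 → 0111001110110 = 3702, so the value is -3702.
(Equivalently: 4490 - 2^13 = 4490 - 8192 = -3702.)

-3702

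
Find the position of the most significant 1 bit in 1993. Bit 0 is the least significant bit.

1993 = 11111001001
The topmost 1 is at position 10 (since 2^10 = 1024 ≤ 1993 < 2048).

10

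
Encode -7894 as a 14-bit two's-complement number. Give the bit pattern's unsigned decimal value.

7894 in 14 bits: 01111011010110
Invert: 10000100101001
Add 1:  10000100101010 = 8490
(Check: 2^14 - 7894 = 16384 - 7894 = 8490.)

8490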